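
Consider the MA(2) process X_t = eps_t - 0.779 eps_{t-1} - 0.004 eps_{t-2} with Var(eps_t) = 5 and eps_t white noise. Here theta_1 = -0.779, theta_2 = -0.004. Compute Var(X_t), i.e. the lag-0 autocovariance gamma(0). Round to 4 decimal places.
\gamma(0) = 8.0343

For an MA(q) process X_t = eps_t + sum_i theta_i eps_{t-i} with
Var(eps_t) = sigma^2, the variance is
  gamma(0) = sigma^2 * (1 + sum_i theta_i^2).
  sum_i theta_i^2 = (-0.779)^2 + (-0.004)^2 = 0.606841 + 0.000016 = 0.606857.
  gamma(0) = 5 * (1 + 0.606857) = 5 * 1.606857 = 8.034285, which rounds to 8.0343.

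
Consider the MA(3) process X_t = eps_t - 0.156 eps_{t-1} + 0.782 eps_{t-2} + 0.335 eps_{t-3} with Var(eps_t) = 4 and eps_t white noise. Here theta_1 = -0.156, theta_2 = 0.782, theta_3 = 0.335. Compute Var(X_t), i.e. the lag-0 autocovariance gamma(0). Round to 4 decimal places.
\gamma(0) = 6.9923

For an MA(q) process X_t = eps_t + sum_i theta_i eps_{t-i} with
Var(eps_t) = sigma^2, the variance is
  gamma(0) = sigma^2 * (1 + sum_i theta_i^2).
  sum_i theta_i^2 = (-0.156)^2 + (0.782)^2 + (0.335)^2 = 0.024336 + 0.611524 + 0.112225 = 0.748085.
  gamma(0) = 4 * (1 + 0.748085) = 4 * 1.748085 = 6.99234, which rounds to 6.9923.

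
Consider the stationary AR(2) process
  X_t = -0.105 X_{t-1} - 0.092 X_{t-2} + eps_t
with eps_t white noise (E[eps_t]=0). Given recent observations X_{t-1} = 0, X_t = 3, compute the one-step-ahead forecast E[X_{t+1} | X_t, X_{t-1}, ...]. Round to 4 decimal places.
E[X_{t+1} \mid \mathcal F_t] = -0.3150

For an AR(p) model X_t = c + sum_i phi_i X_{t-i} + eps_t, the
one-step-ahead conditional mean is
  E[X_{t+1} | X_t, ...] = c + sum_i phi_i X_{t+1-i}.
Substitute known values:
  E[X_{t+1} | ...] = (-0.105) * (3) + (-0.092) * (0)
                   = -0.3150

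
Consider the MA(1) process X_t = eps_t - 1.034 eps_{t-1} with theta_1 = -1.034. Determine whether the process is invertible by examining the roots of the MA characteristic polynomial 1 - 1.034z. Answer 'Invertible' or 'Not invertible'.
\text{Not invertible}

The MA(q) characteristic polynomial is P(z) = 1 - 1.034z.
Invertibility requires all roots to lie outside the unit circle, i.e. |z| > 1 for every root.
This is linear in z: 1 + (-1.034) z = 0  =>  z = -1/(-1.034) = 0.967118,  |z| = 0.967118.
Moduli of all roots: 0.9671.
All moduli strictly greater than 1? No.
Verdict: Not invertible.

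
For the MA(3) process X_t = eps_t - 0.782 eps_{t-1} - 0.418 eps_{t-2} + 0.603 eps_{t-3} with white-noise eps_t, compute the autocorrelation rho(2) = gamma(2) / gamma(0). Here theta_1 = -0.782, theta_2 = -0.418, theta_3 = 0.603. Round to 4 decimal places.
\rho(2) = -0.4138

For an MA(q) process with theta_0 = 1, the autocovariance is
  gamma(k) = sigma^2 * sum_{i=0..q-k} theta_i * theta_{i+k},
and rho(k) = gamma(k) / gamma(0). Sigma^2 cancels.
  numerator   = (1)*(-0.418) + (-0.782)*(0.603) = -0.889546.
  denominator = (1)^2 + (-0.782)^2 + (-0.418)^2 + (0.603)^2 = 2.149857.
  rho(2) = -0.889546 / 2.149857 = -0.4138.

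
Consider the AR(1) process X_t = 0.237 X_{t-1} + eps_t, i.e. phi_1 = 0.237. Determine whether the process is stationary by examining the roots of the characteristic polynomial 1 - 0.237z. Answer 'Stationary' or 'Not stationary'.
\text{Stationary}

The AR(p) characteristic polynomial is P(z) = 1 - 0.237z.
Stationarity requires all roots to lie outside the unit circle, i.e. |z| > 1 for every root.
This is linear in z: 1 + (-0.237) z = 0  =>  z = -1/(-0.237) = 4.219409,  |z| = 4.219409.
Moduli of all roots: 4.2194.
All moduli strictly greater than 1? Yes.
Verdict: Stationary.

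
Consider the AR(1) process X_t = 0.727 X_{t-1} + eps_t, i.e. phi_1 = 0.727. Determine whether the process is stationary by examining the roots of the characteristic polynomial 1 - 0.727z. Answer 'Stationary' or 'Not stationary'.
\text{Stationary}

The AR(p) characteristic polynomial is P(z) = 1 - 0.727z.
Stationarity requires all roots to lie outside the unit circle, i.e. |z| > 1 for every root.
This is linear in z: 1 + (-0.727) z = 0  =>  z = -1/(-0.727) = 1.375516,  |z| = 1.375516.
Moduli of all roots: 1.3755.
All moduli strictly greater than 1? Yes.
Verdict: Stationary.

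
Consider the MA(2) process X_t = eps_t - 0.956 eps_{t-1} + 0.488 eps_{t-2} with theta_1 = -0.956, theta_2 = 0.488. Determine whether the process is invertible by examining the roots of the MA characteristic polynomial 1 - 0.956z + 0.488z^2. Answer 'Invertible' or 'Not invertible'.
\text{Invertible}

The MA(q) characteristic polynomial is P(z) = 1 - 0.956z + 0.488z^2.
Invertibility requires all roots to lie outside the unit circle, i.e. |z| > 1 for every root.
Set 1 + (-0.956) z + (0.488) z^2 = 0, i.e. a z^2 + b z + c = 0 with a = 0.488, b = -0.956, c = 1.
Discriminant D = b^2 - 4ac = (-0.956)^2 - 4*(0.488)*1 = 0.913936 - (1.952) = -1.038064.
D < 0, so the roots are the complex-conjugate pair z = (-b +/- i sqrt(-D)) / (2a) = 0.9795 +/- 1.0439i.
For a conjugate pair |z|^2 = z * conj(z) = (product of roots) = c/a = 1/(0.488) = 2.04918, so |z| = sqrt(2.04918) = 1.4315 for both roots.
Moduli of all roots: 1.4315, 1.4315.
All moduli strictly greater than 1? Yes.
Verdict: Invertible.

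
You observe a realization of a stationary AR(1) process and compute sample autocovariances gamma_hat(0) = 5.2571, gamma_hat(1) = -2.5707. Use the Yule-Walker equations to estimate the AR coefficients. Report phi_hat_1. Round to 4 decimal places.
\hat\phi_{1} = -0.4890

The Yule-Walker equations for an AR(p) process read, in matrix form,
  Gamma_p phi = r_p,   with   (Gamma_p)_{ij} = gamma(|i - j|),
                       (r_p)_i = gamma(i),   i,j = 1..p.
Substitute the sample gammas (Toeplitz matrix and right-hand side of size 1):
  Gamma_p = [[5.2571]]
  r_p     = [-2.5707]
With p = 1 this is the single equation gamma(0) phi_1 = gamma(1):
  phi_hat_1 = gamma(1) / gamma(0) = -2.5707 / 5.2571 = -0.4890.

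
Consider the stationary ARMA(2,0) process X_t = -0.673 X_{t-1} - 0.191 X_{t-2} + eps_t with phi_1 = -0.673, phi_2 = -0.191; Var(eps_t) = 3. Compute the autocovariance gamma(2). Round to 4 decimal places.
\gamma(2) = 0.8659

Multiply the model equation by X_{t-k} and take expectations. With theta_0 = psi_0 = 1 and psi_j the MA(infinity) weights, this gives
  gamma(k) - sum_i phi_i gamma(k-i) = c_k,
  c_k = sigma^2 * sum_{j=k..q} theta_j psi_{j-k}   (c_k = 0 for k > q),
using gamma(-m) = gamma(m).
Pure AR (q = 0): c_0 = sigma^2 = 3, c_k = 0 for k >= 1.
Equations for k = 0, 1, 2 (AR order 2, c_2 = 0):
  (E0) gamma(0) = phi_1 gamma(1) + phi_2 gamma(2) + c_0
  (E1) gamma(1) = phi_1 gamma(0) + phi_2 gamma(1) + c_1
  (E2) gamma(2) = phi_1 gamma(1) + phi_2 gamma(0)
From (E1): gamma(1) = A gamma(0) + B with
  A = phi_1 / (1 - phi_2) = -0.673 / 1.191 = -0.565071,   B = c_1 / (1 - phi_2) = 0 / 1.191 = 0.
Insert (E2) into (E0): gamma(0) (1 - phi_2^2) = phi_1 (1 + phi_2) gamma(1) + c_0.
  phi_1 (1 + phi_2) = (-0.673)(0.809) = -0.544457,   1 - phi_2^2 = 0.963519.
Replace gamma(1) by A gamma(0) + B and collect gamma(0):
  gamma(0) [0.963519 - (-0.544457)(-0.565071)] = c_0 = 3
  gamma(0) * 0.655862 = 3
  gamma(0) = 3 / 0.655862 = 4.574133.
  gamma(1) = A gamma(0) = (-0.565071)(4.574133) = -2.584712.
  gamma(2) = phi_1 gamma(1) + phi_2 gamma(0) = (-0.673)(-2.584712) + (-0.191)(4.574133) = 0.865852.
Therefore gamma(2) = 0.8659 (to 4 decimal places).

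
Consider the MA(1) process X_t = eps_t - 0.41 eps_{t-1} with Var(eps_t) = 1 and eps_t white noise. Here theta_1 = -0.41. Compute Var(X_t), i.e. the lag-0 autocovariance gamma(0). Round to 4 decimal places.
\gamma(0) = 1.1681

For an MA(q) process X_t = eps_t + sum_i theta_i eps_{t-i} with
Var(eps_t) = sigma^2, the variance is
  gamma(0) = sigma^2 * (1 + sum_i theta_i^2).
  sum_i theta_i^2 = (-0.41)^2 = 0.1681.
  gamma(0) = 1 * (1 + 0.1681) = 1 * 1.1681 = 1.1681.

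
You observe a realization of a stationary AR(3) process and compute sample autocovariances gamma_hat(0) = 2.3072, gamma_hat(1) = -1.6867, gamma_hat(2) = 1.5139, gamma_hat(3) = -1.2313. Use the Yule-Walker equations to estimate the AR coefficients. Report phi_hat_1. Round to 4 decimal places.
\hat\phi_{1} = -0.5470

The Yule-Walker equations for an AR(p) process read, in matrix form,
  Gamma_p phi = r_p,   with   (Gamma_p)_{ij} = gamma(|i - j|),
                       (r_p)_i = gamma(i),   i,j = 1..p.
Substitute the sample gammas (Toeplitz matrix and right-hand side of size 3):
  Gamma_p = [[2.3072, -1.6867, 1.5139], [-1.6867, 2.3072, -1.6867], [1.5139, -1.6867, 2.3072]]
  r_p     = [-1.6867, 1.5139, -1.2313]
Written out (R1..R3):
  (R1) 2.3072 phi_1 - 1.6867 phi_2 + 1.5139 phi_3 = -1.6867
  (R2) -1.6867 phi_1 + 2.3072 phi_2 - 1.6867 phi_3 = 1.5139
  (R3) 1.5139 phi_1 - 1.6867 phi_2 + 2.3072 phi_3 = -1.2313
Gaussian elimination:
  R2 <- R2 - (-1.6867/2.3072) R1 = R2 - (-0.731059) R1:  1.074122 phi_2 - 0.579949 phi_3 = 0.280822
  R3 <- R3 - (1.5139/2.3072) R1 = R3 - (0.656163) R1:  -0.579949 phi_2 + 1.313834 phi_3 = -0.124549
  R3 <- R3 - (-0.579949/1.074122) R2 = R3 - (-0.539929) R2:  1.000703 phi_3 = 0.027075
Back-substitution:
  phi_hat_3 = 0.027075 / 1.000703 = 0.027056
  phi_hat_2 = (0.280822 - (-0.579949)(0.027056)) / 1.074122 = 0.276052
  phi_hat_1 = (-1.6867 - (-1.6867)(0.276052) - (1.5139)(0.027056)) / 2.3072 = -0.547002
So phi_hat = [-0.5470, 0.2761, 0.0271].
Therefore phi_hat_1 = -0.5470.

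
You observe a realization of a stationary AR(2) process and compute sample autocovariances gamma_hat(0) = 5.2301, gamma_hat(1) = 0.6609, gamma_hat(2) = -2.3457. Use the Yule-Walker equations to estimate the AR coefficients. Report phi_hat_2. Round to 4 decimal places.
\hat\phi_{2} = -0.4720

The Yule-Walker equations for an AR(p) process read, in matrix form,
  Gamma_p phi = r_p,   with   (Gamma_p)_{ij} = gamma(|i - j|),
                       (r_p)_i = gamma(i),   i,j = 1..p.
Substitute the sample gammas (Toeplitz matrix and right-hand side of size 2):
  Gamma_p = [[5.2301, 0.6609], [0.6609, 5.2301]]
  r_p     = [0.6609, -2.3457]
Written out:
  5.2301 phi_1 + 0.6609 phi_2 = 0.6609
  0.6609 phi_1 + 5.2301 phi_2 = -2.3457
Solve by Cramer's rule:
  det = gamma(0)^2 - gamma(1)^2 = (5.2301)^2 - (0.6609)^2 = 27.35394601 - 0.43678881 = 26.9171572
  phi_hat_1 = [gamma(1) gamma(0) - gamma(1) gamma(2)] / det = [(0.6609)(5.2301) - (0.6609)(-2.3457)] / 26.9171572 = 5.00684622 / 26.9171572 = 0.186
  phi_hat_2 = [gamma(0) gamma(2) - gamma(1)^2] / det = [(5.2301)(-2.3457) - (0.6609)^2] / 26.9171572 = -12.70503438 / 26.9171572 = -0.472
So phi_hat = [0.1860, -0.4720].
Therefore phi_hat_2 = -0.4720.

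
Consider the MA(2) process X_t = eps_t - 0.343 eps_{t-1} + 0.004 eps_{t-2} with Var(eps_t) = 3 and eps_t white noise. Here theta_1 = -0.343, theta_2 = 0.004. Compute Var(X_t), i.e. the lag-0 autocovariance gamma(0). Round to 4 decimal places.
\gamma(0) = 3.3530

For an MA(q) process X_t = eps_t + sum_i theta_i eps_{t-i} with
Var(eps_t) = sigma^2, the variance is
  gamma(0) = sigma^2 * (1 + sum_i theta_i^2).
  sum_i theta_i^2 = (-0.343)^2 + (0.004)^2 = 0.117649 + 0.000016 = 0.117665.
  gamma(0) = 3 * (1 + 0.117665) = 3 * 1.117665 = 3.352995, which rounds to 3.3530.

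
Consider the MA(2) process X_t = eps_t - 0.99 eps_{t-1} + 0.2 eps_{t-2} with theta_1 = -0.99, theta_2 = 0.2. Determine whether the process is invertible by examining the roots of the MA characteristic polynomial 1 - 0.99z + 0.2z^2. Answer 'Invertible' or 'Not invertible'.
\text{Invertible}

The MA(q) characteristic polynomial is P(z) = 1 - 0.99z + 0.2z^2.
Invertibility requires all roots to lie outside the unit circle, i.e. |z| > 1 for every root.
Set 1 + (-0.99) z + (0.2) z^2 = 0, i.e. a z^2 + b z + c = 0 with a = 0.2, b = -0.99, c = 1.
Discriminant D = b^2 - 4ac = (-0.99)^2 - 4*(0.2)*1 = 0.9801 - (0.8) = 0.1801.
D >= 0, so the roots are real: z = (-b +/- sqrt(D)) / (2a) = (0.99 +/- 0.424382) / (0.4).
  z_1 = (0.99 + 0.424382) / (0.4) = 3.536,   |z_1| = 3.536.
  z_2 = (0.99 - 0.424382) / (0.4) = 1.414,   |z_2| = 1.414.
Moduli of all roots: 3.5360, 1.4140.
All moduli strictly greater than 1? Yes.
Verdict: Invertible.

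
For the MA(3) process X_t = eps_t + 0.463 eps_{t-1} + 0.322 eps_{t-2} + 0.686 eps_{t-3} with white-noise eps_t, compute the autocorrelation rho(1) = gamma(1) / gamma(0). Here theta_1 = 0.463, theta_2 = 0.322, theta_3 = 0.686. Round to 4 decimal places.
\rho(1) = 0.4657

For an MA(q) process with theta_0 = 1, the autocovariance is
  gamma(k) = sigma^2 * sum_{i=0..q-k} theta_i * theta_{i+k},
and rho(k) = gamma(k) / gamma(0). Sigma^2 cancels.
  numerator   = (1)*(0.463) + (0.463)*(0.322) + (0.322)*(0.686) = 0.832978.
  denominator = (1)^2 + (0.463)^2 + (0.322)^2 + (0.686)^2 = 1.788649.
  rho(1) = 0.832978 / 1.788649 = 0.4657.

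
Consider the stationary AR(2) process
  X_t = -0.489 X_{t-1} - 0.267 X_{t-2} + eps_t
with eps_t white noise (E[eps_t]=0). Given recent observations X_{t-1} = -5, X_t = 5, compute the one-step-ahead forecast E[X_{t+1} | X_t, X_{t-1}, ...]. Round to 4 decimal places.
E[X_{t+1} \mid \mathcal F_t] = -1.1100

For an AR(p) model X_t = c + sum_i phi_i X_{t-i} + eps_t, the
one-step-ahead conditional mean is
  E[X_{t+1} | X_t, ...] = c + sum_i phi_i X_{t+1-i}.
Substitute known values:
  E[X_{t+1} | ...] = (-0.489) * (5) + (-0.267) * (-5)
                   = -1.1100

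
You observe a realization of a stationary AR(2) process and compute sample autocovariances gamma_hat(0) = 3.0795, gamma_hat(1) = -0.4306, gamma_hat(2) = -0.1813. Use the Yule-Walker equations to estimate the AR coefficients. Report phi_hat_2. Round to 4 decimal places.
\hat\phi_{2} = -0.0800

The Yule-Walker equations for an AR(p) process read, in matrix form,
  Gamma_p phi = r_p,   with   (Gamma_p)_{ij} = gamma(|i - j|),
                       (r_p)_i = gamma(i),   i,j = 1..p.
Substitute the sample gammas (Toeplitz matrix and right-hand side of size 2):
  Gamma_p = [[3.0795, -0.4306], [-0.4306, 3.0795]]
  r_p     = [-0.4306, -0.1813]
Written out:
  3.0795 phi_1 - 0.4306 phi_2 = -0.4306
  -0.4306 phi_1 + 3.0795 phi_2 = -0.1813
Solve by Cramer's rule:
  det = gamma(0)^2 - gamma(1)^2 = (3.0795)^2 - (-0.4306)^2 = 9.48332025 - 0.18541636 = 9.29790389
  phi_hat_1 = [gamma(1) gamma(0) - gamma(1) gamma(2)] / det = [(-0.4306)(3.0795) - (-0.4306)(-0.1813)] / 9.29790389 = -1.40410048 / 9.29790389 = -0.151
  phi_hat_2 = [gamma(0) gamma(2) - gamma(1)^2] / det = [(3.0795)(-0.1813) - (-0.4306)^2] / 9.29790389 = -0.74372971 / 9.29790389 = -0.08
So phi_hat = [-0.1510, -0.0800].
Therefore phi_hat_2 = -0.0800.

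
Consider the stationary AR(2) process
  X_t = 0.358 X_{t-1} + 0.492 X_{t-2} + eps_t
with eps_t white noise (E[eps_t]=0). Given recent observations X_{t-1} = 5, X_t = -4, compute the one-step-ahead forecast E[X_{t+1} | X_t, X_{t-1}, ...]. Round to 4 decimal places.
E[X_{t+1} \mid \mathcal F_t] = 1.0280

For an AR(p) model X_t = c + sum_i phi_i X_{t-i} + eps_t, the
one-step-ahead conditional mean is
  E[X_{t+1} | X_t, ...] = c + sum_i phi_i X_{t+1-i}.
Substitute known values:
  E[X_{t+1} | ...] = (0.358) * (-4) + (0.492) * (5)
                   = 1.0280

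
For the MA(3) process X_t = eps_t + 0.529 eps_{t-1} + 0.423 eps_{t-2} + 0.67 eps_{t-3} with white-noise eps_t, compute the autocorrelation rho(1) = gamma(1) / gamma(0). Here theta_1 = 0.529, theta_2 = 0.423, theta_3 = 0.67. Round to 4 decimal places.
\rho(1) = 0.5432

For an MA(q) process with theta_0 = 1, the autocovariance is
  gamma(k) = sigma^2 * sum_{i=0..q-k} theta_i * theta_{i+k},
and rho(k) = gamma(k) / gamma(0). Sigma^2 cancels.
  numerator   = (1)*(0.529) + (0.529)*(0.423) + (0.423)*(0.67) = 1.036177.
  denominator = (1)^2 + (0.529)^2 + (0.423)^2 + (0.67)^2 = 1.90767.
  rho(1) = 1.036177 / 1.90767 = 0.5432.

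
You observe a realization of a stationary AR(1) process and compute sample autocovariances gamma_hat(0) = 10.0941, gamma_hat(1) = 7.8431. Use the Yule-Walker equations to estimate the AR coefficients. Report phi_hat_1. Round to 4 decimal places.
\hat\phi_{1} = 0.7770

The Yule-Walker equations for an AR(p) process read, in matrix form,
  Gamma_p phi = r_p,   with   (Gamma_p)_{ij} = gamma(|i - j|),
                       (r_p)_i = gamma(i),   i,j = 1..p.
Substitute the sample gammas (Toeplitz matrix and right-hand side of size 1):
  Gamma_p = [[10.0941]]
  r_p     = [7.8431]
With p = 1 this is the single equation gamma(0) phi_1 = gamma(1):
  phi_hat_1 = gamma(1) / gamma(0) = 7.8431 / 10.0941 = 0.7770.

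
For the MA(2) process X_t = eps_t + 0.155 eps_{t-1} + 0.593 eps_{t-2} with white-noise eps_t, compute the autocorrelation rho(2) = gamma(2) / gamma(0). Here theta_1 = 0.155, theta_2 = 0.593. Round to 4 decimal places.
\rho(2) = 0.4311

For an MA(q) process with theta_0 = 1, the autocovariance is
  gamma(k) = sigma^2 * sum_{i=0..q-k} theta_i * theta_{i+k},
and rho(k) = gamma(k) / gamma(0). Sigma^2 cancels.
  numerator   = (1)*(0.593) = 0.593.
  denominator = (1)^2 + (0.155)^2 + (0.593)^2 = 1.375674.
  rho(2) = 0.593 / 1.375674 = 0.4311.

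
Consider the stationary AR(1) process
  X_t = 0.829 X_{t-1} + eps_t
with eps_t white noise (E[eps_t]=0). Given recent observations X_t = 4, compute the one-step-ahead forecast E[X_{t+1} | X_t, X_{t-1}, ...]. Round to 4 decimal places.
E[X_{t+1} \mid \mathcal F_t] = 3.3160

For an AR(p) model X_t = c + sum_i phi_i X_{t-i} + eps_t, the
one-step-ahead conditional mean is
  E[X_{t+1} | X_t, ...] = c + sum_i phi_i X_{t+1-i}.
Substitute known values:
  E[X_{t+1} | ...] = (0.829) * (4)
                   = 3.3160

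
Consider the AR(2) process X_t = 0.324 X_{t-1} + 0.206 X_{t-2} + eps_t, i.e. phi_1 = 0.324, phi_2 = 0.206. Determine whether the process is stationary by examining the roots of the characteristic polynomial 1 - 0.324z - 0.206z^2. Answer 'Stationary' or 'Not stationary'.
\text{Stationary}

The AR(p) characteristic polynomial is P(z) = 1 - 0.324z - 0.206z^2.
Stationarity requires all roots to lie outside the unit circle, i.e. |z| > 1 for every root.
Set 1 + (-0.324) z + (-0.206) z^2 = 0, i.e. a z^2 + b z + c = 0 with a = -0.206, b = -0.324, c = 1.
Discriminant D = b^2 - 4ac = (-0.324)^2 - 4*(-0.206)*1 = 0.104976 - (-0.824) = 0.928976.
D >= 0, so the roots are real: z = (-b +/- sqrt(D)) / (2a) = (0.324 +/- 0.963834) / (-0.412).
  z_1 = (0.324 + 0.963834) / (-0.412) = -3.1258,   |z_1| = 3.1258.
  z_2 = (0.324 - 0.963834) / (-0.412) = 1.553,   |z_2| = 1.553.
Moduli of all roots: 3.1258, 1.5530.
All moduli strictly greater than 1? Yes.
Verdict: Stationary.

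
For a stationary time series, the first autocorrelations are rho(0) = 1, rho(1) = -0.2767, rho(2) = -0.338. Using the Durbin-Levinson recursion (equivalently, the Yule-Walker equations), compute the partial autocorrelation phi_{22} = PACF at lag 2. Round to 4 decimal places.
\phi_{22} = -0.4489

The PACF at lag k is phi_{kk}, the last component of the solution
to the Yule-Walker system G_k phi = r_k where
  (G_k)_{ij} = rho(|i - j|), (r_k)_i = rho(i), i,j = 1..k.
Equivalently, Durbin-Levinson gives phi_{kk} iteratively:
  phi_{11} = rho(1)
  phi_{kk} = [rho(k) - sum_{j=1..k-1} phi_{k-1,j} rho(k-j)]
            / [1 - sum_{j=1..k-1} phi_{k-1,j} rho(j)],
  phi_{k,j} = phi_{k-1,j} - phi_{kk} phi_{k-1,k-j},  j = 1..k-1.
Step k = 1:
  phi_11 = rho(1) = -0.2767.
Step k = 2:
  phi_22 = [rho(2) - phi_11 rho(1)] / [1 - phi_11 rho(1)] = [-0.338 - (-0.2767)(-0.2767)] / [1 - (-0.2767)(-0.2767)]
         = -0.41456289 / 0.92343711 = -0.4489.
Therefore phi_{22} = -0.4489.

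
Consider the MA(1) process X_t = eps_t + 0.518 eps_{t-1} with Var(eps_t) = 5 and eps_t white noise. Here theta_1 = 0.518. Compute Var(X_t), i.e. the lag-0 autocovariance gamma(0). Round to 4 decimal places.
\gamma(0) = 6.3416

For an MA(q) process X_t = eps_t + sum_i theta_i eps_{t-i} with
Var(eps_t) = sigma^2, the variance is
  gamma(0) = sigma^2 * (1 + sum_i theta_i^2).
  sum_i theta_i^2 = (0.518)^2 = 0.268324.
  gamma(0) = 5 * (1 + 0.268324) = 5 * 1.268324 = 6.34162, which rounds to 6.3416.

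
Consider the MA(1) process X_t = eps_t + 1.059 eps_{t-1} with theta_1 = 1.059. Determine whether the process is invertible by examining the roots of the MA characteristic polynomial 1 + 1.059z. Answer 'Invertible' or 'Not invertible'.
\text{Not invertible}

The MA(q) characteristic polynomial is P(z) = 1 + 1.059z.
Invertibility requires all roots to lie outside the unit circle, i.e. |z| > 1 for every root.
This is linear in z: 1 + (1.059) z = 0  =>  z = -1/(1.059) = -0.944287,  |z| = 0.944287.
Moduli of all roots: 0.9443.
All moduli strictly greater than 1? No.
Verdict: Not invertible.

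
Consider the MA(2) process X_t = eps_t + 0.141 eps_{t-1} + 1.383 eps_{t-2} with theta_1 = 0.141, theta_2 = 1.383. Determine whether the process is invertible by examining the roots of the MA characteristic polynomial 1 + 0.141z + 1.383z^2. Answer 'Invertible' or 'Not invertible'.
\text{Not invertible}

The MA(q) characteristic polynomial is P(z) = 1 + 0.141z + 1.383z^2.
Invertibility requires all roots to lie outside the unit circle, i.e. |z| > 1 for every root.
Set 1 + (0.141) z + (1.383) z^2 = 0, i.e. a z^2 + b z + c = 0 with a = 1.383, b = 0.141, c = 1.
Discriminant D = b^2 - 4ac = (0.141)^2 - 4*(1.383)*1 = 0.019881 - (5.532) = -5.512119.
D < 0, so the roots are the complex-conjugate pair z = (-b +/- i sqrt(-D)) / (2a) = -0.051 +/- 0.8488i.
For a conjugate pair |z|^2 = z * conj(z) = (product of roots) = c/a = 1/(1.383) = 0.723066, so |z| = sqrt(0.723066) = 0.8503 for both roots.
Moduli of all roots: 0.8503, 0.8503.
All moduli strictly greater than 1? No.
Verdict: Not invertible.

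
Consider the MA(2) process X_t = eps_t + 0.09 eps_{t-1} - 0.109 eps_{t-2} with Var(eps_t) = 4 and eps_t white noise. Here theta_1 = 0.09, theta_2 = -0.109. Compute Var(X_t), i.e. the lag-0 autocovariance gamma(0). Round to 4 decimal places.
\gamma(0) = 4.0799

For an MA(q) process X_t = eps_t + sum_i theta_i eps_{t-i} with
Var(eps_t) = sigma^2, the variance is
  gamma(0) = sigma^2 * (1 + sum_i theta_i^2).
  sum_i theta_i^2 = (0.09)^2 + (-0.109)^2 = 0.0081 + 0.011881 = 0.019981.
  gamma(0) = 4 * (1 + 0.019981) = 4 * 1.019981 = 4.079924, which rounds to 4.0799.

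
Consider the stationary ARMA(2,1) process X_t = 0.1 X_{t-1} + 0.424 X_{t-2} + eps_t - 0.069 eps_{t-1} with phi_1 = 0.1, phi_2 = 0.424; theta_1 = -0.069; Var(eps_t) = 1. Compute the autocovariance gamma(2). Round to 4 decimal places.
\gamma(2) = 0.5322

Multiply the model equation by X_{t-k} and take expectations. With theta_0 = psi_0 = 1 and psi_j the MA(infinity) weights, this gives
  gamma(k) - sum_i phi_i gamma(k-i) = c_k,
  c_k = sigma^2 * sum_{j=k..q} theta_j psi_{j-k}   (c_k = 0 for k > q),
using gamma(-m) = gamma(m).
psi-weights needed (psi_j = theta_j + sum_i phi_i psi_{j-i}):
  psi_1 = theta_1 + phi_1 = -0.069 + (0.1) = 0.031
Right-hand sides:
  c_0 = sigma^2 (1 + theta_1 psi_1) = 1 * (1 + (-0.069)(0.031)) = 1 * 0.997861 = 0.997861
  c_1 = sigma^2 theta_1 = 1 * (-0.069) = -0.069
  c_2 = 0
Equations for k = 0, 1, 2 (AR order 2, c_2 = 0):
  (E0) gamma(0) = phi_1 gamma(1) + phi_2 gamma(2) + c_0
  (E1) gamma(1) = phi_1 gamma(0) + phi_2 gamma(1) + c_1
  (E2) gamma(2) = phi_1 gamma(1) + phi_2 gamma(0)
From (E1): gamma(1) = A gamma(0) + B with
  A = phi_1 / (1 - phi_2) = 0.1 / 0.576 = 0.173611,   B = c_1 / (1 - phi_2) = -0.069 / 0.576 = -0.119792.
Insert (E2) into (E0): gamma(0) (1 - phi_2^2) = phi_1 (1 + phi_2) gamma(1) + c_0.
  phi_1 (1 + phi_2) = (0.1)(1.424) = 0.1424,   1 - phi_2^2 = 0.820224.
Replace gamma(1) by A gamma(0) + B and collect gamma(0):
  gamma(0) [0.820224 - (0.1424)(0.173611)] = (0.1424)(-0.119792) + 0.997861
  gamma(0) * 0.795502 = 0.980803
  gamma(0) = 0.980803 / 0.795502 = 1.232936.
  gamma(1) = A gamma(0) + B = (0.173611)(1.232936) + (-0.119792) = 0.09426.
  gamma(2) = phi_1 gamma(1) + phi_2 gamma(0) = (0.1)(0.09426) + (0.424)(1.232936) = 0.532191.
Therefore gamma(2) = 0.5322 (to 4 decimal places).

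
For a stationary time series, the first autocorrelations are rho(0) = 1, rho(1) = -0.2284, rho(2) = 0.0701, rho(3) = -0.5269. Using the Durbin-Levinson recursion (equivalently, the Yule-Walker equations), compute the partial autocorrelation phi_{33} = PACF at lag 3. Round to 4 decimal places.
\phi_{33} = -0.5350

The PACF at lag k is phi_{kk}, the last component of the solution
to the Yule-Walker system G_k phi = r_k where
  (G_k)_{ij} = rho(|i - j|), (r_k)_i = rho(i), i,j = 1..k.
Equivalently, Durbin-Levinson gives phi_{kk} iteratively:
  phi_{11} = rho(1)
  phi_{kk} = [rho(k) - sum_{j=1..k-1} phi_{k-1,j} rho(k-j)]
            / [1 - sum_{j=1..k-1} phi_{k-1,j} rho(j)],
  phi_{k,j} = phi_{k-1,j} - phi_{kk} phi_{k-1,k-j},  j = 1..k-1.
Step k = 1:
  phi_11 = rho(1) = -0.2284.
Step k = 2:
  phi_22 = [rho(2) - phi_11 rho(1)] / [1 - phi_11 rho(1)] = [0.0701 - (-0.2284)(-0.2284)] / [1 - (-0.2284)(-0.2284)]
         = 0.01793344 / 0.94783344 = 0.01892.
  Update: phi_21 = phi_11 - phi_22 phi_11 = -0.2284 - (0.01892)(-0.2284) = -0.224079.
Step k = 3:
  phi_33 = [rho(3) - phi_21 rho(2) - phi_22 rho(1)] / [1 - phi_21 rho(1) - phi_22 rho(2)]
    numerator   = -0.5269 - (-0.224079)(0.0701) - (0.01892)(-0.2284) = -0.50687066
    denominator = 1 - (-0.224079)(-0.2284) - (0.01892)(0.0701) = 0.94749413
  phi_33 = -0.50687066 / 0.94749413 = -0.535.
Therefore phi_{33} = -0.5350.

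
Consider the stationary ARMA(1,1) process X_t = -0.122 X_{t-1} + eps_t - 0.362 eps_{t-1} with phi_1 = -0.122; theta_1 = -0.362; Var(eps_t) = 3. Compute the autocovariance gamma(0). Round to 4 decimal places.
\gamma(0) = 3.7134

Multiply the model equation by X_{t-k} and take expectations. With theta_0 = psi_0 = 1 and psi_j the MA(infinity) weights, this gives
  gamma(k) - sum_i phi_i gamma(k-i) = c_k,
  c_k = sigma^2 * sum_{j=k..q} theta_j psi_{j-k}   (c_k = 0 for k > q),
using gamma(-m) = gamma(m).
psi-weights needed (psi_j = theta_j + sum_i phi_i psi_{j-i}):
  psi_1 = theta_1 + phi_1 = -0.362 + (-0.122) = -0.484
Right-hand sides:
  c_0 = sigma^2 (1 + theta_1 psi_1) = 3 * (1 + (-0.362)(-0.484)) = 3 * 1.175208 = 3.525624
  c_1 = sigma^2 theta_1 = 3 * (-0.362) = -1.086
  c_2 = 0
Equations for k = 0 and k = 1 (AR order 1):
  gamma(0) = phi_1 gamma(1) + c_0
  gamma(1) = phi_1 gamma(0) + c_1
Substituting the second into the first: gamma(0) (1 - phi_1^2) = c_0 + phi_1 c_1, so
  gamma(0) = (c_0 + phi_1 c_1) / (1 - phi_1^2) = (3.525624 + (-0.122)(-1.086)) / (1 - (-0.122)^2) = 3.658116 / 0.985116 = 3.713386.
Therefore gamma(0) = 3.7134 (to 4 decimal places).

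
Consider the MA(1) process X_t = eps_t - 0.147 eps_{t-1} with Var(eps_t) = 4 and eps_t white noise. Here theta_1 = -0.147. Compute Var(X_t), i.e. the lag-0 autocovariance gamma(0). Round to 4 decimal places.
\gamma(0) = 4.0864

For an MA(q) process X_t = eps_t + sum_i theta_i eps_{t-i} with
Var(eps_t) = sigma^2, the variance is
  gamma(0) = sigma^2 * (1 + sum_i theta_i^2).
  sum_i theta_i^2 = (-0.147)^2 = 0.021609.
  gamma(0) = 4 * (1 + 0.021609) = 4 * 1.021609 = 4.086436, which rounds to 4.0864.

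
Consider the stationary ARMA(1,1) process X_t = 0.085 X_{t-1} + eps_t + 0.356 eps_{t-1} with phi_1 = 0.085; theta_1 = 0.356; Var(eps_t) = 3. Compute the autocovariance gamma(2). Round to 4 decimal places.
\gamma(2) = 0.1167

Multiply the model equation by X_{t-k} and take expectations. With theta_0 = psi_0 = 1 and psi_j the MA(infinity) weights, this gives
  gamma(k) - sum_i phi_i gamma(k-i) = c_k,
  c_k = sigma^2 * sum_{j=k..q} theta_j psi_{j-k}   (c_k = 0 for k > q),
using gamma(-m) = gamma(m).
psi-weights needed (psi_j = theta_j + sum_i phi_i psi_{j-i}):
  psi_1 = theta_1 + phi_1 = 0.356 + (0.085) = 0.441
Right-hand sides:
  c_0 = sigma^2 (1 + theta_1 psi_1) = 3 * (1 + (0.356)(0.441)) = 3 * 1.156996 = 3.470988
  c_1 = sigma^2 theta_1 = 3 * (0.356) = 1.068
  c_2 = 0
Equations for k = 0 and k = 1 (AR order 1):
  gamma(0) = phi_1 gamma(1) + c_0
  gamma(1) = phi_1 gamma(0) + c_1
Substituting the second into the first: gamma(0) (1 - phi_1^2) = c_0 + phi_1 c_1, so
  gamma(0) = (c_0 + phi_1 c_1) / (1 - phi_1^2) = (3.470988 + (0.085)(1.068)) / (1 - (0.085)^2) = 3.561768 / 0.992775 = 3.587689.
  gamma(1) = phi_1 gamma(0) + c_1 = (0.085)(3.587689) + (1.068) = 1.372954.
For k = 2 (> q): gamma(2) = phi_1 gamma(1) = (0.085)(1.372954) = 0.116701.
Therefore gamma(2) = 0.1167 (to 4 decimal places).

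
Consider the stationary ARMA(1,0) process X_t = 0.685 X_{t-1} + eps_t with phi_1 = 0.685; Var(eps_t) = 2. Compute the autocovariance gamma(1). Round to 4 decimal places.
\gamma(1) = 2.5811

Multiply the model equation by X_{t-k} and take expectations. With theta_0 = psi_0 = 1 and psi_j the MA(infinity) weights, this gives
  gamma(k) - sum_i phi_i gamma(k-i) = c_k,
  c_k = sigma^2 * sum_{j=k..q} theta_j psi_{j-k}   (c_k = 0 for k > q),
using gamma(-m) = gamma(m).
Pure AR (q = 0): c_0 = sigma^2 = 2, c_k = 0 for k >= 1.
Equations for k = 0 and k = 1 (AR order 1):
  gamma(0) = phi_1 gamma(1) + c_0
  gamma(1) = phi_1 gamma(0) + c_1
Substituting the second into the first: gamma(0) (1 - phi_1^2) = c_0 + phi_1 c_1, so
  gamma(0) = c_0 / (1 - phi_1^2) = 2 / (1 - (0.685)^2) = 2 / 0.530775 = 3.768075.
  gamma(1) = phi_1 gamma(0) = (0.685)(3.768075) = 2.581131.
Therefore gamma(1) = 2.5811 (to 4 decimal places).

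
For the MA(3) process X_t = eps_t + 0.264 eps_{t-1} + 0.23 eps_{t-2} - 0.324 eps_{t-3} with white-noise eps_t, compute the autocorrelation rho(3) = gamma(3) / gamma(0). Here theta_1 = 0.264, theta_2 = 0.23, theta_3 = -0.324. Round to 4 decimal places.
\rho(3) = -0.2639

For an MA(q) process with theta_0 = 1, the autocovariance is
  gamma(k) = sigma^2 * sum_{i=0..q-k} theta_i * theta_{i+k},
and rho(k) = gamma(k) / gamma(0). Sigma^2 cancels.
  numerator   = (1)*(-0.324) = -0.324.
  denominator = (1)^2 + (0.264)^2 + (0.23)^2 + (-0.324)^2 = 1.227572.
  rho(3) = -0.324 / 1.227572 = -0.2639.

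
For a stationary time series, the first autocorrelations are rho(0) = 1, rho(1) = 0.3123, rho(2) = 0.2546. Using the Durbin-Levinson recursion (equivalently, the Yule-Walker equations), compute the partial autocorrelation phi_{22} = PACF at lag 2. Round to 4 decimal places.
\phi_{22} = 0.1740

The PACF at lag k is phi_{kk}, the last component of the solution
to the Yule-Walker system G_k phi = r_k where
  (G_k)_{ij} = rho(|i - j|), (r_k)_i = rho(i), i,j = 1..k.
Equivalently, Durbin-Levinson gives phi_{kk} iteratively:
  phi_{11} = rho(1)
  phi_{kk} = [rho(k) - sum_{j=1..k-1} phi_{k-1,j} rho(k-j)]
            / [1 - sum_{j=1..k-1} phi_{k-1,j} rho(j)],
  phi_{k,j} = phi_{k-1,j} - phi_{kk} phi_{k-1,k-j},  j = 1..k-1.
Step k = 1:
  phi_11 = rho(1) = 0.3123.
Step k = 2:
  phi_22 = [rho(2) - phi_11 rho(1)] / [1 - phi_11 rho(1)] = [0.2546 - (0.3123)(0.3123)] / [1 - (0.3123)(0.3123)]
         = 0.15706871 / 0.90246871 = 0.174.
Therefore phi_{22} = 0.1740.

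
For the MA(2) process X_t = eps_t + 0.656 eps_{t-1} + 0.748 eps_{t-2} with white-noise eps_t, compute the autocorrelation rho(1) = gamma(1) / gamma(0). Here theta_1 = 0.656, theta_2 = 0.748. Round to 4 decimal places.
\rho(1) = 0.5763

For an MA(q) process with theta_0 = 1, the autocovariance is
  gamma(k) = sigma^2 * sum_{i=0..q-k} theta_i * theta_{i+k},
and rho(k) = gamma(k) / gamma(0). Sigma^2 cancels.
  numerator   = (1)*(0.656) + (0.656)*(0.748) = 1.146688.
  denominator = (1)^2 + (0.656)^2 + (0.748)^2 = 1.98984.
  rho(1) = 1.146688 / 1.98984 = 0.5763.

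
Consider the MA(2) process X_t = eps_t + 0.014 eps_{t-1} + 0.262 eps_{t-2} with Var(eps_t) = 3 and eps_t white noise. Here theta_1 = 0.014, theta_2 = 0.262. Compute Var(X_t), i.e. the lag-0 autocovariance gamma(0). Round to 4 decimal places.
\gamma(0) = 3.2065

For an MA(q) process X_t = eps_t + sum_i theta_i eps_{t-i} with
Var(eps_t) = sigma^2, the variance is
  gamma(0) = sigma^2 * (1 + sum_i theta_i^2).
  sum_i theta_i^2 = (0.014)^2 + (0.262)^2 = 0.000196 + 0.068644 = 0.06884.
  gamma(0) = 3 * (1 + 0.06884) = 3 * 1.06884 = 3.20652, which rounds to 3.2065.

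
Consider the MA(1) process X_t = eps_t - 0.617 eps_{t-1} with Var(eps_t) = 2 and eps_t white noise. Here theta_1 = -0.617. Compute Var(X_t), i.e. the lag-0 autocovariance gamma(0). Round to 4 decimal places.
\gamma(0) = 2.7614

For an MA(q) process X_t = eps_t + sum_i theta_i eps_{t-i} with
Var(eps_t) = sigma^2, the variance is
  gamma(0) = sigma^2 * (1 + sum_i theta_i^2).
  sum_i theta_i^2 = (-0.617)^2 = 0.380689.
  gamma(0) = 2 * (1 + 0.380689) = 2 * 1.380689 = 2.761378, which rounds to 2.7614.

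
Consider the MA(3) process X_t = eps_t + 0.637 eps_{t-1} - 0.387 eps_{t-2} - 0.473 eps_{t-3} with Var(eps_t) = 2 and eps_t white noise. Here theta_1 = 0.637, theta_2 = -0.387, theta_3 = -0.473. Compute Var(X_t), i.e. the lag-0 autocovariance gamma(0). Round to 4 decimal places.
\gamma(0) = 3.5585

For an MA(q) process X_t = eps_t + sum_i theta_i eps_{t-i} with
Var(eps_t) = sigma^2, the variance is
  gamma(0) = sigma^2 * (1 + sum_i theta_i^2).
  sum_i theta_i^2 = (0.637)^2 + (-0.387)^2 + (-0.473)^2 = 0.405769 + 0.149769 + 0.223729 = 0.779267.
  gamma(0) = 2 * (1 + 0.779267) = 2 * 1.779267 = 3.558534, which rounds to 3.5585.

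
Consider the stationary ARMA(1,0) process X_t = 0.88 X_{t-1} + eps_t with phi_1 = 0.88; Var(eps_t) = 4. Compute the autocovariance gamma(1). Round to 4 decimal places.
\gamma(1) = 15.6028

Multiply the model equation by X_{t-k} and take expectations. With theta_0 = psi_0 = 1 and psi_j the MA(infinity) weights, this gives
  gamma(k) - sum_i phi_i gamma(k-i) = c_k,
  c_k = sigma^2 * sum_{j=k..q} theta_j psi_{j-k}   (c_k = 0 for k > q),
using gamma(-m) = gamma(m).
Pure AR (q = 0): c_0 = sigma^2 = 4, c_k = 0 for k >= 1.
Equations for k = 0 and k = 1 (AR order 1):
  gamma(0) = phi_1 gamma(1) + c_0
  gamma(1) = phi_1 gamma(0) + c_1
Substituting the second into the first: gamma(0) (1 - phi_1^2) = c_0 + phi_1 c_1, so
  gamma(0) = c_0 / (1 - phi_1^2) = 4 / (1 - (0.88)^2) = 4 / 0.2256 = 17.730496.
  gamma(1) = phi_1 gamma(0) = (0.88)(17.730496) = 15.602837.
Therefore gamma(1) = 15.6028 (to 4 decimal places).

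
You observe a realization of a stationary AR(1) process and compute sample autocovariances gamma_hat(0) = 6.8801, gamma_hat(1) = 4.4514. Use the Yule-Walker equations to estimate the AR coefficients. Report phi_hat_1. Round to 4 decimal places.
\hat\phi_{1} = 0.6470

The Yule-Walker equations for an AR(p) process read, in matrix form,
  Gamma_p phi = r_p,   with   (Gamma_p)_{ij} = gamma(|i - j|),
                       (r_p)_i = gamma(i),   i,j = 1..p.
Substitute the sample gammas (Toeplitz matrix and right-hand side of size 1):
  Gamma_p = [[6.8801]]
  r_p     = [4.4514]
With p = 1 this is the single equation gamma(0) phi_1 = gamma(1):
  phi_hat_1 = gamma(1) / gamma(0) = 4.4514 / 6.8801 = 0.6470.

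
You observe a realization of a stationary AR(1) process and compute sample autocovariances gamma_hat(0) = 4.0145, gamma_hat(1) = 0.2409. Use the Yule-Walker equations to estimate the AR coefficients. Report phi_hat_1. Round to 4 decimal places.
\hat\phi_{1} = 0.0600

The Yule-Walker equations for an AR(p) process read, in matrix form,
  Gamma_p phi = r_p,   with   (Gamma_p)_{ij} = gamma(|i - j|),
                       (r_p)_i = gamma(i),   i,j = 1..p.
Substitute the sample gammas (Toeplitz matrix and right-hand side of size 1):
  Gamma_p = [[4.0145]]
  r_p     = [0.2409]
With p = 1 this is the single equation gamma(0) phi_1 = gamma(1):
  phi_hat_1 = gamma(1) / gamma(0) = 0.2409 / 4.0145 = 0.0600.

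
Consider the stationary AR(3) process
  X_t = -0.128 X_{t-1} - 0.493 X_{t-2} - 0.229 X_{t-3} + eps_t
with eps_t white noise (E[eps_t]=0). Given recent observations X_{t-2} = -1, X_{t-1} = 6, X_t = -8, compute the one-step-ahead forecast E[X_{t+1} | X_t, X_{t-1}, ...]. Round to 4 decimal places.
E[X_{t+1} \mid \mathcal F_t] = -1.7050

For an AR(p) model X_t = c + sum_i phi_i X_{t-i} + eps_t, the
one-step-ahead conditional mean is
  E[X_{t+1} | X_t, ...] = c + sum_i phi_i X_{t+1-i}.
Substitute known values:
  E[X_{t+1} | ...] = (-0.128) * (-8) + (-0.493) * (6) + (-0.229) * (-1)
                   = -1.7050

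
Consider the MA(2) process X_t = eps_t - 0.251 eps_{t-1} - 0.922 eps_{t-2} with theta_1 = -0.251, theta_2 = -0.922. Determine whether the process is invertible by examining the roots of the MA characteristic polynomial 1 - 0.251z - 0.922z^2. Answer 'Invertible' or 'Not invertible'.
\text{Not invertible}

The MA(q) characteristic polynomial is P(z) = 1 - 0.251z - 0.922z^2.
Invertibility requires all roots to lie outside the unit circle, i.e. |z| > 1 for every root.
Set 1 + (-0.251) z + (-0.922) z^2 = 0, i.e. a z^2 + b z + c = 0 with a = -0.922, b = -0.251, c = 1.
Discriminant D = b^2 - 4ac = (-0.251)^2 - 4*(-0.922)*1 = 0.063001 - (-3.688) = 3.751001.
D >= 0, so the roots are real: z = (-b +/- sqrt(D)) / (2a) = (0.251 +/- 1.93675) / (-1.844).
  z_1 = (0.251 + 1.93675) / (-1.844) = -1.1864,   |z_1| = 1.1864.
  z_2 = (0.251 - 1.93675) / (-1.844) = 0.9142,   |z_2| = 0.9142.
Moduli of all roots: 1.1864, 0.9142.
All moduli strictly greater than 1? No.
Verdict: Not invertible.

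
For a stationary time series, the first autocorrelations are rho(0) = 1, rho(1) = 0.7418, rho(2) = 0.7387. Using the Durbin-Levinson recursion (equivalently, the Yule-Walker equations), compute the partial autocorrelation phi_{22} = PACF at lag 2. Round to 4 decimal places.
\phi_{22} = 0.4190

The PACF at lag k is phi_{kk}, the last component of the solution
to the Yule-Walker system G_k phi = r_k where
  (G_k)_{ij} = rho(|i - j|), (r_k)_i = rho(i), i,j = 1..k.
Equivalently, Durbin-Levinson gives phi_{kk} iteratively:
  phi_{11} = rho(1)
  phi_{kk} = [rho(k) - sum_{j=1..k-1} phi_{k-1,j} rho(k-j)]
            / [1 - sum_{j=1..k-1} phi_{k-1,j} rho(j)],
  phi_{k,j} = phi_{k-1,j} - phi_{kk} phi_{k-1,k-j},  j = 1..k-1.
Step k = 1:
  phi_11 = rho(1) = 0.7418.
Step k = 2:
  phi_22 = [rho(2) - phi_11 rho(1)] / [1 - phi_11 rho(1)] = [0.7387 - (0.7418)(0.7418)] / [1 - (0.7418)(0.7418)]
         = 0.18843276 / 0.44973276 = 0.419.
Therefore phi_{22} = 0.4190.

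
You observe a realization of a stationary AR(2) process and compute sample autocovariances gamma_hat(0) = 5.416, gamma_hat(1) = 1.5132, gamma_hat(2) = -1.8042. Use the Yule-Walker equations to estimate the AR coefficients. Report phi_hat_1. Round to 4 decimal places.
\hat\phi_{1} = 0.4040

The Yule-Walker equations for an AR(p) process read, in matrix form,
  Gamma_p phi = r_p,   with   (Gamma_p)_{ij} = gamma(|i - j|),
                       (r_p)_i = gamma(i),   i,j = 1..p.
Substitute the sample gammas (Toeplitz matrix and right-hand side of size 2):
  Gamma_p = [[5.416, 1.5132], [1.5132, 5.416]]
  r_p     = [1.5132, -1.8042]
Written out:
  5.416 phi_1 + 1.5132 phi_2 = 1.5132
  1.5132 phi_1 + 5.416 phi_2 = -1.8042
Solve by Cramer's rule:
  det = gamma(0)^2 - gamma(1)^2 = (5.416)^2 - (1.5132)^2 = 29.333056 - 2.28977424 = 27.04328176
  phi_hat_1 = [gamma(1) gamma(0) - gamma(1) gamma(2)] / det = [(1.5132)(5.416) - (1.5132)(-1.8042)] / 27.04328176 = 10.92560664 / 27.04328176 = 0.404
  phi_hat_2 = [gamma(0) gamma(2) - gamma(1)^2] / det = [(5.416)(-1.8042) - (1.5132)^2] / 27.04328176 = -12.06132144 / 27.04328176 = -0.446
So phi_hat = [0.4040, -0.4460].
Therefore phi_hat_1 = 0.4040.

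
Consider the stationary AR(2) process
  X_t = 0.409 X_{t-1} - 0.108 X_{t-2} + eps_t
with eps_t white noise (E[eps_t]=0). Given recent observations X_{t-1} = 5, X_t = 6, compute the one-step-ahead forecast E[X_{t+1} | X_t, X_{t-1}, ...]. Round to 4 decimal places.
E[X_{t+1} \mid \mathcal F_t] = 1.9140

For an AR(p) model X_t = c + sum_i phi_i X_{t-i} + eps_t, the
one-step-ahead conditional mean is
  E[X_{t+1} | X_t, ...] = c + sum_i phi_i X_{t+1-i}.
Substitute known values:
  E[X_{t+1} | ...] = (0.409) * (6) + (-0.108) * (5)
                   = 1.9140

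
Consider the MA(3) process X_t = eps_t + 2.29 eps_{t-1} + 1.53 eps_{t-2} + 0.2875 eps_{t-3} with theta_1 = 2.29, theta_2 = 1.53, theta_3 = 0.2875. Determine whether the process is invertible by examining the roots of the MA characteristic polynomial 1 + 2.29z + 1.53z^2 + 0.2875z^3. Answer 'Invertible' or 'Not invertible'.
\text{Not invertible}

The MA(q) characteristic polynomial is P(z) = 1 + 2.29z + 1.53z^2 + 0.2875z^3.
Invertibility requires all roots to lie outside the unit circle, i.e. |z| > 1 for every root.
Degree 3: look for a simple real root z0 first, then factor out (1 - z/z0) and solve the remaining quadratic.
Testing z0 = -0.8: P(-0.8) = 1 + (2.29)(-0.8) + (1.53)(-0.8)^2 + (0.2875)(-0.8)^3
  = 1 + (-1.832) + (0.9792) + (-0.1472) = 0.  So z_0 = -0.8 is a root, |z_0| = 0.8.
Divide out the factor (1 + 1.25 z) = (1 - z/z0) (since 1/z0 = -1.25):
  P(z) = (1 + 1.25 z)(1 + (1.04) z + (0.23) z^2)
  [check: z-coef 1.04 - (-1.25) = 2.29; z^2-coef 0.23 - (-1.25)(1.04) = 1.53; z^3-coef -(-1.25)(0.23) = 0.2875.]
Remaining roots from the quadratic factor 1 + (1.04) z + (0.23) z^2:
  Set 1 + (1.04) z + (0.23) z^2 = 0, i.e. a z^2 + b z + c = 0 with a = 0.23, b = 1.04, c = 1.
  Discriminant D = b^2 - 4ac = (1.04)^2 - 4*(0.23)*1 = 1.0816 - (0.92) = 0.1616.
  D >= 0, so the roots are real: z = (-b +/- sqrt(D)) / (2a) = (-1.04 +/- 0.401995) / (0.46).
    z_1 = (-1.04 + 0.401995) / (0.46) = -1.387,   |z_1| = 1.387.
    z_2 = (-1.04 - 0.401995) / (0.46) = -3.1348,   |z_2| = 3.1348.
Moduli of all roots: 0.8000, 1.3870, 3.1348.
All moduli strictly greater than 1? No.
Verdict: Not invertible.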